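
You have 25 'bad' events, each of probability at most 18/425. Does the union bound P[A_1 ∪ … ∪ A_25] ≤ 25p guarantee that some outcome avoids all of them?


Union bound: P[∪_{i=1}^{25} A_i] ≤ Σ_i P[A_i] ≤ 25·p = 25·(18/425) = 18/17.
Numerically: 18/17 ≈ 1.0588.
Is 18/17 < 1? NO.
Since the bound 18/17 is ≥ 1, the union bound is uninformative here; it does NOT by itself certify existence.

25·p = 18/17 ≈ 1.0588; existence NOT certified by the union bound.


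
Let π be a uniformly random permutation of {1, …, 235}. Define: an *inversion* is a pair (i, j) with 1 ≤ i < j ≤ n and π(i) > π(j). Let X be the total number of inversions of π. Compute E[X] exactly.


Write X = Σ X_I over the C(235, 2) = 27495 pairs i < j, with X_I the indicator of one inversion.
There are 27495 indicators.
For each fixed pair i < j, the values π(i) and π(j) are two distinct elements of {1, …, 235} in uniformly random order; by symmetry P[π(i) > π(j)] = 1/2.
By linearity: E[X] = 27495 · (1/2) = C(235, 2) · (1/2) = 27495/2 = 27495/2 ≈ 13747.5000.

E[X] = 27495/2 = 13747.5000.


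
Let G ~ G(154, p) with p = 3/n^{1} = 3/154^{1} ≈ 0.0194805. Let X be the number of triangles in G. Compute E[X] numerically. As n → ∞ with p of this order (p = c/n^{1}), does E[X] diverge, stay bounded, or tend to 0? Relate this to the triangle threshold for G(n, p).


Number of potential triangles: C(154, 3) = 596904.
Each occurs with probability p³ ≈ (0.0194805)³ ≈ 7.39267479e-06.
By linearity: E[X] = C(154, 3)·p³ ≈ 596904 · 7.39267479e-06 ≈ 4.412717.
Here α = 1, so p = 3/n is exactly at the triangle threshold p ~ 1/n. Asymptotically E[X] → c³/6 = 3³/6 = 9/2 ≈ 4.500000, a bounded constant. In this regime the triangle count is asymptotically Poisson(c³/6).

E[X] ≈ 4.412717; in regime p = Θ(1/n^{1}) E[X] stays bounded (at the triangle threshold p ~ 1/n).


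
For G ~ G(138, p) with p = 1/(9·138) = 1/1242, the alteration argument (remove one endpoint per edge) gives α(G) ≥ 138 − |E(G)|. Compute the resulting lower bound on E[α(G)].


E[|E(G)|] = C(138, 2)·p = 9453 · (1/1242) = 137/18.
E[α(G)] ≥ n − E[|E(G)|] = 138 − 137/18 = 2347/18.
Numerically: ≈ 130.38889.
(This is only a lower bound; the true E[α(G)] may be larger.)

E[α(G)] ≥ 2347/18 ≈ 130.38889.


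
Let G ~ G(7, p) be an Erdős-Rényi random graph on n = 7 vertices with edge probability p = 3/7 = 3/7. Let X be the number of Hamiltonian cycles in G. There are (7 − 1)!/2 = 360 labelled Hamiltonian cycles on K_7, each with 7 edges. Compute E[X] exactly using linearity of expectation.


K_7 has (7 − 1)!/2 = 360 labelled Hamiltonian cycles.
For each such Hamiltonian cycle H, let X_H = 1 if all 7 edges of H are present in G. Then P[X_H = 1] = p^{7} = (3/7)^{7} = 2187/823543.
By linearity: E[X] = Σ_H E[X_H] = 360 · p^{7} = 360 · 2187/823543 = 787320/823543.
Numerically: E[X] ≈ 0.956.

E[X] = 360 · (3/7)^{7} = 787320/823543 ≈ 0.956.


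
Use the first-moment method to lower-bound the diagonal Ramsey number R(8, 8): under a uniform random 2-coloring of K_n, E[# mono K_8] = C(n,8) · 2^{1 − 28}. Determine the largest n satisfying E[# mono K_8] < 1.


We need C(n, 8) · 2^{1 − 28} < 1, i.e. C(n, 8) < 2^{28 − 1} = 134217728.
Check values of n near the boundary:
  n = 39: C(39, 8) = 61523748; 61523748 < 134217728? YES
  n = 40: C(40, 8) = 76904685; 76904685 < 134217728? YES
  n = 41: C(41, 8) = 95548245; 95548245 < 134217728? YES
  n = 42: C(42, 8) = 118030185; 118030185 < 134217728? YES
  n = 43: C(43, 8) = 145008513; 145008513 < 134217728? NO
  n = 44: C(44, 8) = 177232627; 177232627 < 134217728? NO
  n = 45: C(45, 8) = 215553195; 215553195 < 134217728? NO
The largest n with C(n, 8) < 134217728 is n = 42 (where E[X] = 118030185/134217728 ≈ 0.879). Hence R(8, 8) > 42, i.e. R(8, 8) ≥ 43.

Largest n = 42; hence R(8, 8) > 42.


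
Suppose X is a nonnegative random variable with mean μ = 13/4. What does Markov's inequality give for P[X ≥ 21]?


μ = E[X] = 13/4, a = 21.
Markov: P[X ≥ 21] ≤ μ/a = (13/4)/21 = 13/84.
Numerically: ≈ 0.154762.
(Since a = 21 > μ = 3.250000, the bound 13/84 is < 1 and informative.)

P[X ≥ 21] ≤ 13/84 ≈ 0.154762.


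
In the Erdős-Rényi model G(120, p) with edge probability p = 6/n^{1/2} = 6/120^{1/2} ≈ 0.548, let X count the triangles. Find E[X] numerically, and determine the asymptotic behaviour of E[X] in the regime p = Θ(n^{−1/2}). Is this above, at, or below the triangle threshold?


Number of potential triangles: C(120, 3) = 280840.
Each occurs with probability p³ ≈ (0.548)³ ≈ 1.64317e-01.
By linearity: E[X] = C(120, 3)·p³ ≈ 280840 · 1.64317e-01 ≈ 46146.721.
Since α = 1/2 < 1, p = c/n^{1/2} ≫ 1/n is above the triangle threshold p ~ 1/n. Asymptotically E[X] ~ (c³/6)·n^{3(1−α)} = (6³/6)·n^{1.5} → ∞; triangles are abundant w.h.p.

E[X] ≈ 46146.721; in regime p = Θ(1/n^{1/2}) E[X] diverges (above the triangle threshold p ~ 1/n).


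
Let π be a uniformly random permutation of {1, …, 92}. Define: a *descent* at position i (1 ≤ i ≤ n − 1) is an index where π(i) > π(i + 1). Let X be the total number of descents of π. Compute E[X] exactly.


Write X = Σ X_I over i = 1, …, 91, with X_I the indicator of one descent.
There are 91 indicators.
For each fixed i, the pair (π(i), π(i+1)) is a uniformly random ordered pair of distinct values from {1, …, 92}; by symmetry P[π(i) > π(i+1)] = 1/2.
By linearity: E[X] = 91 · (1/2) = (92 − 1) · (1/2) = 91/2 ≈ 45.5000.

E[X] = 91/2 = 45.5000.


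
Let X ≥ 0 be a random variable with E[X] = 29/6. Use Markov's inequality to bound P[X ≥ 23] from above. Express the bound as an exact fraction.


μ = E[X] = 29/6, a = 23.
Markov: P[X ≥ 23] ≤ μ/a = (29/6)/23 = 29/138.
Numerically: ≈ 0.210.
(Since a = 23 > μ = 4.833, the bound 29/138 is < 1 and informative.)

P[X ≥ 23] ≤ 29/138 ≈ 0.210.


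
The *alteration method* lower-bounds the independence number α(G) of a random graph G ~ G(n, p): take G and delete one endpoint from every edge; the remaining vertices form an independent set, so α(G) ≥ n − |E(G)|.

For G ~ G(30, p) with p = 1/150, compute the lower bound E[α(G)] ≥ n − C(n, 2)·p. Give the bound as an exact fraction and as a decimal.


E[|E(G)|] = C(30, 2)·p = 435 · (1/150) = 29/10.
E[α(G)] ≥ n − E[|E(G)|] = 30 − 29/10 = 271/10.
Numerically: ≈ 27.1000.
(This is only a lower bound; the true E[α(G)] may be larger.)

E[α(G)] ≥ 271/10 ≈ 27.1000.


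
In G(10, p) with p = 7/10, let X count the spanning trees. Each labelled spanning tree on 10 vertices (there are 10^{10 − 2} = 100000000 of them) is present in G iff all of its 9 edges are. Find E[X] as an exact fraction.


K_10 has 10^{10 − 2} = 100000000 labelled spanning trees.
For each such spanning tree H, let X_H = 1 if all 9 edges of H are present in G. Then P[X_H = 1] = p^{9} = (7/10)^{9} = 40353607/1000000000.
Summing the indicators: E[X] = Σ_H E[X_H] = 100000000 · p^{9} = 100000000 · 40353607/1000000000 = 40353607/10.
Numerically: E[X] ≈ 4.04e+06.

E[X] = 100000000 · (7/10)^{9} = 40353607/10 ≈ 4.04e+06.


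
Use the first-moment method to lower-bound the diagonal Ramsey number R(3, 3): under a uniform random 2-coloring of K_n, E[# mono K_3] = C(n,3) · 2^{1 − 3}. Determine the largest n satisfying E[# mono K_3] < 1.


We need C(n, 3) · 2^{1 − 3} < 1, i.e. C(n, 3) < 2^{3 − 1} = 4.
Check values of n near the boundary:
  n = 3: C(3, 3) = 1; 1 < 4? YES
  n = 4: C(4, 3) = 4; 4 < 4? NO
  n = 5: C(5, 3) = 10; 10 < 4? NO
The largest n with C(n, 3) < 4 is n = 3 (where E[X] = 1/4 ≈ 0.250000). Hence R(3, 3) > 3, i.e. R(3, 3) ≥ 4.

Largest n = 3; hence R(3, 3) > 3.


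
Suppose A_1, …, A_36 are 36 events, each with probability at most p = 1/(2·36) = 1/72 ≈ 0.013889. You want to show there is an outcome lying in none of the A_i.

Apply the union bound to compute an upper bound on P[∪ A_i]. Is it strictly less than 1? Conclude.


Union bound: P[∪_{i=1}^{36} A_i] ≤ Σ_i P[A_i] ≤ 36·p = 36·(1/72) = 1/2.
Numerically: 1/2 ≈ 0.500000.
Is 1/2 < 1? YES.
Since P[∪ A_i] ≤ 1/2 < 1, the complement has P[∩ A_i^c] ≥ 1 − 1/2 = 1/2 > 0, so some outcome avoids every A_i.

36·p = 1/2 ≈ 0.500000; existence CERTIFIED by the union bound.


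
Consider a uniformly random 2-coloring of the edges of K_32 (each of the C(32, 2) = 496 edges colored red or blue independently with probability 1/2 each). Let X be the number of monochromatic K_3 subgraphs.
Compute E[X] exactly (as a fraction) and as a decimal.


Let X = Σ_S X_S over the C(32, 3) = 4960 subsets S of size 3, where X_S = 1 if the K_3 on S is monochromatic.
For a fixed S, the K_3 on S has C(3, 2) = 3 edges. P[all 3 edges red] = (1/2)^3, and likewise for blue, so P[monochromatic] = 2·(1/2)^3 = 2^{1 − 3} = 1/4.
By linearity: E[X] = C(32, 3) · 2^{1 − 3} = 4960 · 1/4 = 1240.
Numerically: E[X] ≈ 1240.0000.

E[X] = C(32,3)·2^(1−C(3,2)) = 1240 ≈ 1240.0000.


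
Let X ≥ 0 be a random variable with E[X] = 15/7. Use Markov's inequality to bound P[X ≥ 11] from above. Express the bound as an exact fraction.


μ = E[X] = 15/7, a = 11.
Markov: P[X ≥ 11] ≤ μ/a = (15/7)/11 = 15/77.
Numerically: ≈ 0.195.
(Since a = 11 > μ = 2.143, the bound 15/77 is < 1 and informative.)

P[X ≥ 11] ≤ 15/77 ≈ 0.195.


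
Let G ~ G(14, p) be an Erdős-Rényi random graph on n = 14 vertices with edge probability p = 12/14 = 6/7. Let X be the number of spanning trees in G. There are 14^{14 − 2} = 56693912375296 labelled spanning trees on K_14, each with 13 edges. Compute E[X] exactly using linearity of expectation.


K_14 has 14^{14 − 2} = 56693912375296 labelled spanning trees.
For each such spanning tree H, let X_H = 1 if all 13 edges of H are present in G. Then P[X_H = 1] = p^{13} = (6/7)^{13} = 13060694016/96889010407.
Summing the indicators: E[X] = Σ_H E[X_H] = 56693912375296 · p^{13} = 56693912375296 · 13060694016/96889010407 = 53496602689536/7.
Numerically: E[X] ≈ 7.6424e+12.

E[X] = 56693912375296 · (6/7)^{13} = 53496602689536/7 ≈ 7.6424e+12.


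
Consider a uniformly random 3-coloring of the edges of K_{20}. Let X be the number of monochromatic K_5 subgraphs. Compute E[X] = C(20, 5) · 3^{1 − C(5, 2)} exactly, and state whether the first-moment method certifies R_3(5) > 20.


E[X] = C(20, 5) · 3^{1 − 10} = 15504 · 3^{−9} = 15504/19683.
As a reduced fraction: E[X] = 5168/6561 ≈ 0.7877.
Is E[X] < 1? YES.
Since E[X] < 1, there exists a 3-coloring of K_{20} with no monochromatic K_5; hence R_3(5) > 20.

E[X] = 5168/6561 ≈ 0.7877; E[X] < 1, so R_3(5) > 20.


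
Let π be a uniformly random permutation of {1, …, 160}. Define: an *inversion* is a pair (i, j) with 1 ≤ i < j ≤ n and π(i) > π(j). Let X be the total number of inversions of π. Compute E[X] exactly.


Write X = Σ X_I over the C(160, 2) = 12720 pairs i < j, with X_I the indicator of one inversion.
There are 12720 indicators.
For each fixed pair i < j, the values π(i) and π(j) are two distinct elements of {1, …, 160} in uniformly random order; by symmetry P[π(i) > π(j)] = 1/2.
By linearity: E[X] = 12720 · (1/2) = C(160, 2) · (1/2) = 12720/2 = 6360 ≈ 6360.000000.

E[X] = 6360 = 6360.000000.


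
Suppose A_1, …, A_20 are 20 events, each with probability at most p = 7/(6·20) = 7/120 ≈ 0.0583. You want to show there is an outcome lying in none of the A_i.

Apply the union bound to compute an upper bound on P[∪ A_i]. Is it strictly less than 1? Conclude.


Union bound: P[∪_{i=1}^{20} A_i] ≤ Σ_i P[A_i] ≤ 20·p = 20·(7/120) = 7/6.
Numerically: 7/6 ≈ 1.1667.
Is 7/6 < 1? NO.
Since the bound 7/6 is ≥ 1, the union bound is uninformative here; it does NOT by itself certify existence.

20·p = 7/6 ≈ 1.1667; existence NOT certified by the union bound.


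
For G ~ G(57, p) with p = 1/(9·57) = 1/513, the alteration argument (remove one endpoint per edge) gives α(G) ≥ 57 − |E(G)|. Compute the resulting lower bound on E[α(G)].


E[|E(G)|] = C(57, 2)·p = 1596 · (1/513) = 28/9.
E[α(G)] ≥ n − E[|E(G)|] = 57 − 28/9 = 485/9.
Numerically: ≈ 53.88889.
(This is only a lower bound; the true E[α(G)] may be larger.)

E[α(G)] ≥ 485/9 ≈ 53.88889.


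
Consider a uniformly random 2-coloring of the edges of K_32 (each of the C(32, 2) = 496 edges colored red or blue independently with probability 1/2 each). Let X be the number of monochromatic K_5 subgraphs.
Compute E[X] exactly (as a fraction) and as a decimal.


Let X = Σ_S X_S over the C(32, 5) = 201376 subsets S of size 5, where X_S = 1 if the K_5 on S is monochromatic.
For a fixed S, the K_5 on S has C(5, 2) = 10 edges. P[all 10 edges red] = (1/2)^10, and likewise for blue, so P[monochromatic] = 2·(1/2)^10 = 2^{1 − 10} = 1/512.
Summing: E[X] = C(32, 5) · 2^{1 − 10} = 201376 · 1/512 = 6293/16.
Numerically: E[X] ≈ 393.3125.

E[X] = C(32,5)·2^(1−C(5,2)) = 6293/16 ≈ 393.3125.


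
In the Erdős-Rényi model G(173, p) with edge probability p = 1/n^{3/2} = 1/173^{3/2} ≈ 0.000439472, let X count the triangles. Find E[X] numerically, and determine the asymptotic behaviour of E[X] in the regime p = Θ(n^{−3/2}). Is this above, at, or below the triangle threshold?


Number of potential triangles: C(173, 3) = 848046.
Each occurs with probability p³ ≈ (0.000439472)³ ≈ 8.48774915e-11.
By linearity: E[X] = C(173, 3)·p³ ≈ 848046 · 8.48774915e-11 ≈ 0.000072.
Since α = 3/2 > 1, p = c/n^{3/2} = o(1/n) is below the triangle threshold p ~ 1/n. Asymptotically E[X] ~ (c³/6)·n^{3(1−α)} = (1³/6)·n^{-1.5} → 0, so by Markov's inequality G has no triangles w.h.p.

E[X] ≈ 0.000072; in regime p = Θ(1/n^{3/2}) E[X] tends to 0 (below the triangle threshold p ~ 1/n).


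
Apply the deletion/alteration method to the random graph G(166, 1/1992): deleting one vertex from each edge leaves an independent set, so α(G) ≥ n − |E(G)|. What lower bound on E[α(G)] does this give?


E[|E(G)|] = C(166, 2)·p = 13695 · (1/1992) = 55/8.
E[α(G)] ≥ n − E[|E(G)|] = 166 − 55/8 = 1273/8.
Numerically: ≈ 159.1250.
(This is only a lower bound; the true E[α(G)] may be larger.)

E[α(G)] ≥ 1273/8 ≈ 159.1250.


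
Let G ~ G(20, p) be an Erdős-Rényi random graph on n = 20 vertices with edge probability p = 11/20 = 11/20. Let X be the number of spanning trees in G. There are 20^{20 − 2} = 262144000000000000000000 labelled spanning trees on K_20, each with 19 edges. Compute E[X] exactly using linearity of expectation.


K_20 has 20^{20 − 2} = 262144000000000000000000 labelled spanning trees.
For each such spanning tree H, let X_H = 1 if all 19 edges of H are present in G. Then P[X_H = 1] = p^{19} = (11/20)^{19} = 61159090448414546291/5242880000000000000000000.
By linearity of expectation: E[X] = Σ_H E[X_H] = 262144000000000000000000 · p^{19} = 262144000000000000000000 · 61159090448414546291/5242880000000000000000000 = 61159090448414546291/20.
Numerically: E[X] ≈ 3.06e+18.

E[X] = 262144000000000000000000 · (11/20)^{19} = 61159090448414546291/20 ≈ 3.06e+18.


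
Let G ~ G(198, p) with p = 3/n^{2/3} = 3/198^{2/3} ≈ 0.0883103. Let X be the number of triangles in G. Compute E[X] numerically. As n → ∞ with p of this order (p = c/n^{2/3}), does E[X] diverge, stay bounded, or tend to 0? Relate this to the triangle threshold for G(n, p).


Number of potential triangles: C(198, 3) = 1274196.
Each occurs with probability p³ ≈ (0.0883103)³ ≈ 6.88705234e-04.
By linearity: E[X] = C(198, 3)·p³ ≈ 1274196 · 6.88705234e-04 ≈ 877.545455.
Since α = 2/3 < 1, p = c/n^{2/3} ≫ 1/n is above the triangle threshold p ~ 1/n. Asymptotically E[X] ~ (c³/6)·n^{3(1−α)} = (3³/6)·n^{1} → ∞; triangles are abundant w.h.p.

E[X] ≈ 877.545455; in regime p = Θ(1/n^{2/3}) E[X] diverges (above the triangle threshold p ~ 1/n).


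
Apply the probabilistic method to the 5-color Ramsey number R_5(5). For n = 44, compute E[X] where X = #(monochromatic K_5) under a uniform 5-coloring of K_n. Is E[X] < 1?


E[X] = C(44, 5) · 5^{1 − 10} = 1086008 · 5^{−9} = 1086008/1953125.
As a reduced fraction: E[X] = 1086008/1953125 ≈ 0.556.
Is E[X] < 1? YES.
Since E[X] < 1, there exists a 5-coloring of K_{44} with no monochromatic K_5; hence R_5(5) > 44.

E[X] = 1086008/1953125 ≈ 0.556; E[X] < 1, so R_5(5) > 44.


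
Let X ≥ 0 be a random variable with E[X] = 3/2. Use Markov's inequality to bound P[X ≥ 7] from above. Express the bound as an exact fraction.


μ = E[X] = 3/2, a = 7.
Markov: P[X ≥ 7] ≤ μ/a = (3/2)/7 = 3/14.
Numerically: ≈ 0.2143.
(Since a = 7 > μ = 1.5000, the bound 3/14 is < 1 and informative.)

P[X ≥ 7] ≤ 3/14 ≈ 0.2143.


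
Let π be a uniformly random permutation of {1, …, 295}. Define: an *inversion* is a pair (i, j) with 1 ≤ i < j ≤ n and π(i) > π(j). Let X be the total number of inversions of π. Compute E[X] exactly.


Write X = Σ X_I over the C(295, 2) = 43365 pairs i < j, with X_I the indicator of one inversion.
There are 43365 indicators.
For each fixed pair i < j, the values π(i) and π(j) are two distinct elements of {1, …, 295} in uniformly random order; by symmetry P[π(i) > π(j)] = 1/2.
By linearity: E[X] = 43365 · (1/2) = C(295, 2) · (1/2) = 43365/2 = 43365/2 ≈ 21682.50000.

E[X] = 43365/2 = 21682.50000.


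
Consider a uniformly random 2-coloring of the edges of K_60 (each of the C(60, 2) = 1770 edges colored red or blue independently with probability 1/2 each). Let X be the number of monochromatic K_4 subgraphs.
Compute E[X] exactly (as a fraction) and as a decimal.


Let X = Σ_S X_S over the C(60, 4) = 487635 subsets S of size 4, where X_S = 1 if the K_4 on S is monochromatic.
For a fixed S, the K_4 on S has C(4, 2) = 6 edges. P[all 6 edges red] = (1/2)^6, and likewise for blue, so P[monochromatic] = 2·(1/2)^6 = 2^{1 − 6} = 1/32.
By linearity: E[X] = C(60, 4) · 2^{1 − 6} = 487635 · 1/32 = 487635/32.
Numerically: E[X] ≈ 15238.59375.

E[X] = C(60,4)·2^(1−C(4,2)) = 487635/32 ≈ 15238.59375.


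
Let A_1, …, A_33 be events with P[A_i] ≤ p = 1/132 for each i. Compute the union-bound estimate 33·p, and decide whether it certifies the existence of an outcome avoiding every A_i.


Union bound: P[∪_{i=1}^{33} A_i] ≤ Σ_i P[A_i] ≤ 33·p = 33·(1/132) = 1/4.
Numerically: 1/4 ≈ 0.250000.
Is 1/4 < 1? YES.
Since P[∪ A_i] ≤ 1/4 < 1, the complement has P[∩ A_i^c] ≥ 1 − 1/4 = 3/4 > 0, so some outcome avoids every A_i.

33·p = 1/4 ≈ 0.250000; existence CERTIFIED by the union bound.


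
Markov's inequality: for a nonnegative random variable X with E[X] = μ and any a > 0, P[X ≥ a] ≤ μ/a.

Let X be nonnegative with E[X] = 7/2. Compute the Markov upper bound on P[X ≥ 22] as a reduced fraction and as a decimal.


μ = E[X] = 7/2, a = 22.
Markov: P[X ≥ 22] ≤ μ/a = (7/2)/22 = 7/44.
Numerically: ≈ 0.159.
(Since a = 22 > μ = 3.500, the bound 7/44 is < 1 and informative.)

P[X ≥ 22] ≤ 7/44 ≈ 0.159.


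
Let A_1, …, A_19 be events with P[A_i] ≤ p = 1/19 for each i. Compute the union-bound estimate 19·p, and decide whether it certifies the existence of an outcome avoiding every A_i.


Union bound: P[∪_{i=1}^{19} A_i] ≤ Σ_i P[A_i] ≤ 19·p = 19·(1/19) = 1.
Numerically: 1 ≈ 1.000.
Is 1 < 1? NO.
Since the bound 1 is ≥ 1, the union bound is uninformative here; it does NOT by itself certify existence.

19·p = 1 ≈ 1.000; existence NOT certified by the union bound.


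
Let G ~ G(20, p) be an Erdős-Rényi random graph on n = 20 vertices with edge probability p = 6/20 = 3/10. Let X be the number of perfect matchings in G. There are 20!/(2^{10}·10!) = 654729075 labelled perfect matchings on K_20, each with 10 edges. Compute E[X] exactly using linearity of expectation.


K_20 has 20!/(2^{10}·10!) = 654729075 labelled perfect matchings.
For each such perfect matching H, let X_H = 1 if all 10 edges of H are present in G. Then P[X_H = 1] = p^{10} = (3/10)^{10} = 59049/10000000000.
By linearity of expectation: E[X] = Σ_H E[X_H] = 654729075 · p^{10} = 654729075 · 59049/10000000000 = 1546443885987/400000000.
Numerically: E[X] ≈ 3866.

E[X] = 654729075 · (3/10)^{10} = 1546443885987/400000000 ≈ 3866.


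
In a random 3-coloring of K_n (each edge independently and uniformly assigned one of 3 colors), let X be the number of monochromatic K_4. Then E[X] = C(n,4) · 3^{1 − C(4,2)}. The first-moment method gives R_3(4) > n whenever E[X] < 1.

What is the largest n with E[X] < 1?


We need C(n, 4) · 3^{1 − 6} < 1, i.e. C(n, 4) < 3^{6 − 1} = 243.
Check values of n near the boundary:
  n = 8: C(8, 4) = 70; 70 < 243? YES
  n = 9: C(9, 4) = 126; 126 < 243? YES
  n = 10: C(10, 4) = 210; 210 < 243? YES
  n = 11: C(11, 4) = 330; 330 < 243? NO
  n = 12: C(12, 4) = 495; 495 < 243? NO
  n = 13: C(13, 4) = 715; 715 < 243? NO
The largest n with C(n, 4) < 243 is n = 10 (where E[X] = 70/81 ≈ 0.8641975). Hence R_3(4) > 10, i.e. R_3(4) ≥ 11.

Largest n = 10; hence R_3(4) > 10.


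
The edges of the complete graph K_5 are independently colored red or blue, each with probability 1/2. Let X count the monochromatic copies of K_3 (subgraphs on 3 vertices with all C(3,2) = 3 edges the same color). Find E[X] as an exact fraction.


Let X = Σ_S X_S over the C(5, 3) = 10 subsets S of size 3, where X_S = 1 if the K_3 on S is monochromatic.
For a fixed S, the K_3 on S has C(3, 2) = 3 edges. P[all 3 edges red] = (1/2)^3, and likewise for blue, so P[monochromatic] = 2·(1/2)^3 = 2^{1 − 3} = 1/4.
Summing: E[X] = C(5, 3) · 2^{1 − 3} = 10 · 1/4 = 5/2.
Numerically: E[X] ≈ 2.500.

E[X] = C(5,3)·2^(1−C(3,2)) = 5/2 ≈ 2.500.


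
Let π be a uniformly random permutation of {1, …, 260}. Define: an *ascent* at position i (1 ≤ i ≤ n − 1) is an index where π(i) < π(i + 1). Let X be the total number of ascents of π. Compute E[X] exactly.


Write X = Σ X_I over i = 1, …, 259, with X_I the indicator of one ascent.
There are 259 indicators.
For each fixed i, the pair (π(i), π(i+1)) is a uniformly random ordered pair of distinct values from {1, …, 260}; by symmetry P[π(i) < π(i+1)] = 1/2.
By linearity: E[X] = 259 · (1/2) = (260 − 1) · (1/2) = 259/2 ≈ 129.5000.

E[X] = 259/2 = 129.5000.


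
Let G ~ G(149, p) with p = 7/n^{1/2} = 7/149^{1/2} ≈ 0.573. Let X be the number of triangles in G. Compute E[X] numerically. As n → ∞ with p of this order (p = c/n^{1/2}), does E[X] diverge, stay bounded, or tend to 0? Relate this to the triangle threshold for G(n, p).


Number of potential triangles: C(149, 3) = 540274.
Each occurs with probability p³ ≈ (0.573)³ ≈ 1.88588e-01.
By linearity: E[X] = C(149, 3)·p³ ≈ 540274 · 1.88588e-01 ≈ 101889.349.
Since α = 1/2 < 1, p = c/n^{1/2} ≫ 1/n is above the triangle threshold p ~ 1/n. Asymptotically E[X] ~ (c³/6)·n^{3(1−α)} = (7³/6)·n^{1.5} → ∞; triangles are abundant w.h.p.

E[X] ≈ 101889.349; in regime p = Θ(1/n^{1/2}) E[X] diverges (above the triangle threshold p ~ 1/n).


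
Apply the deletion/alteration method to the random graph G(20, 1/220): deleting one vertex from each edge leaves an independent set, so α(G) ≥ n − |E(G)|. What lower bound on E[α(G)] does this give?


E[|E(G)|] = C(20, 2)·p = 190 · (1/220) = 19/22.
E[α(G)] ≥ n − E[|E(G)|] = 20 − 19/22 = 421/22.
Numerically: ≈ 19.136364.
(This is only a lower bound; the true E[α(G)] may be larger.)

E[α(G)] ≥ 421/22 ≈ 19.136364.


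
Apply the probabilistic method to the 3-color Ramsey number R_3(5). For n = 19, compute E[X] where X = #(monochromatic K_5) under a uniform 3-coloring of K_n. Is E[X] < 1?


E[X] = C(19, 5) · 3^{1 − 10} = 11628 · 3^{−9} = 11628/19683.
As a reduced fraction: E[X] = 1292/2187 ≈ 0.59076.
Is E[X] < 1? YES.
Since E[X] < 1, there exists a 3-coloring of K_{19} with no monochromatic K_5; hence R_3(5) > 19.

E[X] = 1292/2187 ≈ 0.59076; E[X] < 1, so R_3(5) > 19.


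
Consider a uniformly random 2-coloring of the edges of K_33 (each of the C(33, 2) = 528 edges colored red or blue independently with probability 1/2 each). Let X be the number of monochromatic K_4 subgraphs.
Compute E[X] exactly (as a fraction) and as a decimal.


Let X = Σ_S X_S over the C(33, 4) = 40920 subsets S of size 4, where X_S = 1 if the K_4 on S is monochromatic.
For a fixed S, the K_4 on S has C(4, 2) = 6 edges. P[all 6 edges red] = (1/2)^6, and likewise for blue, so P[monochromatic] = 2·(1/2)^6 = 2^{1 − 6} = 1/32.
By linearity: E[X] = C(33, 4) · 2^{1 − 6} = 40920 · 1/32 = 5115/4.
Numerically: E[X] ≈ 1278.750000.

E[X] = C(33,4)·2^(1−C(4,2)) = 5115/4 ≈ 1278.750000.


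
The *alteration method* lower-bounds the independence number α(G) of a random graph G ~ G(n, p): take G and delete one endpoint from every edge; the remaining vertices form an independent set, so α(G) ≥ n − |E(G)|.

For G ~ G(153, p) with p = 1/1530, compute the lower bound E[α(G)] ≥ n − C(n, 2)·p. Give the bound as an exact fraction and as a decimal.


E[|E(G)|] = C(153, 2)·p = 11628 · (1/1530) = 38/5.
E[α(G)] ≥ n − E[|E(G)|] = 153 − 38/5 = 727/5.
Numerically: ≈ 145.400.
(This is only a lower bound; the true E[α(G)] may be larger.)

E[α(G)] ≥ 727/5 ≈ 145.400.


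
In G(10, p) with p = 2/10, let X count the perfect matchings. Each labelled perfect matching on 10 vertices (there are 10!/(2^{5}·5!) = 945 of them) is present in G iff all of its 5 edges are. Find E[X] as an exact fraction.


K_10 has 10!/(2^{5}·5!) = 945 labelled perfect matchings.
For each such perfect matching H, let X_H = 1 if all 5 edges of H are present in G. Then P[X_H = 1] = p^{5} = (1/5)^{5} = 1/3125.
By linearity: E[X] = Σ_H E[X_H] = 945 · p^{5} = 945 · 1/3125 = 189/625.
Numerically: E[X] ≈ 0.302.

E[X] = 945 · (1/5)^{5} = 189/625 ≈ 0.302.


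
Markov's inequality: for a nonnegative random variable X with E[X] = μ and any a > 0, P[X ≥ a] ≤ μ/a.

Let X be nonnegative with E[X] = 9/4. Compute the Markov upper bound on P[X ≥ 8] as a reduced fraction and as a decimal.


μ = E[X] = 9/4, a = 8.
Markov: P[X ≥ 8] ≤ μ/a = (9/4)/8 = 9/32.
Numerically: ≈ 0.2812.
(Since a = 8 > μ = 2.2500, the bound 9/32 is < 1 and informative.)

P[X ≥ 8] ≤ 9/32 ≈ 0.2812.


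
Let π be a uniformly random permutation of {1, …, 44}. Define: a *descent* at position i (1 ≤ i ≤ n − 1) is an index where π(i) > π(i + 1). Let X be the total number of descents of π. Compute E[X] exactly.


Write X = Σ X_I over i = 1, …, 43, with X_I the indicator of one descent.
There are 43 indicators.
For each fixed i, the pair (π(i), π(i+1)) is a uniformly random ordered pair of distinct values from {1, …, 44}; by symmetry P[π(i) > π(i+1)] = 1/2.
By linearity: E[X] = 43 · (1/2) = (44 − 1) · (1/2) = 43/2 ≈ 21.50000.

E[X] = 43/2 = 21.50000.


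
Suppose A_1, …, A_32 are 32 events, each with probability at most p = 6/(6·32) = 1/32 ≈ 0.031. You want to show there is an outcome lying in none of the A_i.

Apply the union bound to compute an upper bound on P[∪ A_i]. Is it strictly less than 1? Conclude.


Union bound: P[∪_{i=1}^{32} A_i] ≤ Σ_i P[A_i] ≤ 32·p = 32·(1/32) = 1.
Numerically: 1 ≈ 1.000.
Is 1 < 1? NO.
Since the bound 1 is ≥ 1, the union bound is uninformative here; it does NOT by itself certify existence.

32·p = 1 ≈ 1.000; existence NOT certified by the union bound.


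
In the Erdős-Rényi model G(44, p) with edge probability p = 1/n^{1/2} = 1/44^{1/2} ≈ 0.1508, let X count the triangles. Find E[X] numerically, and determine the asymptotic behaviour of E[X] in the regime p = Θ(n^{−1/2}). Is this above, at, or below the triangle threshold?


Number of potential triangles: C(44, 3) = 13244.
Each occurs with probability p³ ≈ (0.1508)³ ≈ 3.426265e-03.
By linearity: E[X] = C(44, 3)·p³ ≈ 13244 · 3.426265e-03 ≈ 45.3775.
Since α = 1/2 < 1, p = c/n^{1/2} ≫ 1/n is above the triangle threshold p ~ 1/n. Asymptotically E[X] ~ (c³/6)·n^{3(1−α)} = (1³/6)·n^{1.5} → ∞; triangles are abundant w.h.p.

E[X] ≈ 45.3775; in regime p = Θ(1/n^{1/2}) E[X] diverges (above the triangle threshold p ~ 1/n).


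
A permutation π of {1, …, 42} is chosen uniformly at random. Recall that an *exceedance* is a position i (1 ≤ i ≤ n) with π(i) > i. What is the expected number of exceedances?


Write X = Σ_{i=1}^{42} X_i, where X_i = 1_{π(i) > i}.
For each fixed i, π(i) is uniform over {1, …, 42} (marginal of a uniform permutation), so P[π(i) > i] = (n − i)/n. Summing: Σ_{i=1}^{42} (n − i)/n = (0 + 1 + … + 41)/42 = 42(42 − 1)/(2·42) = (42 − 1)/2.
Hence E[X] = Σ_{i=1}^{42} (42 − i)/42 = 41/2 ≈ 20.500000.

E[X] = 41/2 = 20.500000.


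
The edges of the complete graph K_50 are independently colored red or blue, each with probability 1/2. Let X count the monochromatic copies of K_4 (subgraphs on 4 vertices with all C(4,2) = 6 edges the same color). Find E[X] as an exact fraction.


Let X = Σ_S X_S over the C(50, 4) = 230300 subsets S of size 4, where X_S = 1 if the K_4 on S is monochromatic.
For a fixed S, the K_4 on S has C(4, 2) = 6 edges. P[all 6 edges red] = (1/2)^6, and likewise for blue, so P[monochromatic] = 2·(1/2)^6 = 2^{1 − 6} = 1/32.
Summing: E[X] = C(50, 4) · 2^{1 − 6} = 230300 · 1/32 = 57575/8.
Numerically: E[X] ≈ 7196.875.

E[X] = C(50,4)·2^(1−C(4,2)) = 57575/8 ≈ 7196.875.


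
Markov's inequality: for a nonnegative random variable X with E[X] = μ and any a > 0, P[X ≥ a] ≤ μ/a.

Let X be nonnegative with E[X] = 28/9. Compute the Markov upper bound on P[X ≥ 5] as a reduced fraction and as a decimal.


μ = E[X] = 28/9, a = 5.
Markov: P[X ≥ 5] ≤ μ/a = (28/9)/5 = 28/45.
Numerically: ≈ 0.6222.
(Since a = 5 > μ = 3.1111, the bound 28/45 is < 1 and informative.)

P[X ≥ 5] ≤ 28/45 ≈ 0.6222.


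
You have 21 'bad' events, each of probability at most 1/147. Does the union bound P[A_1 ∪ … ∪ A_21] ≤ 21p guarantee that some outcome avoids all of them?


Union bound: P[∪_{i=1}^{21} A_i] ≤ Σ_i P[A_i] ≤ 21·p = 21·(1/147) = 1/7.
Numerically: 1/7 ≈ 0.1428571.
Is 1/7 < 1? YES.
Since P[∪ A_i] ≤ 1/7 < 1, the complement has P[∩ A_i^c] ≥ 1 − 1/7 = 6/7 > 0, so some outcome avoids every A_i.

21·p = 1/7 ≈ 0.1428571; existence CERTIFIED by the union bound.


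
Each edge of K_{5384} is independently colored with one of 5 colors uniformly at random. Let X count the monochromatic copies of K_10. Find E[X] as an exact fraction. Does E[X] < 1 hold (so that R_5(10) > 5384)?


E[X] = C(5384, 10) · 5^{1 − 45} = 5593137120741932124090737609600 · 5^{−44} = 5593137120741932124090737609600/5684341886080801486968994140625.
As a reduced fraction: E[X] = 223725484829677284963629504384/227373675443232059478759765625 ≈ 0.984.
Is E[X] < 1? YES.
Since E[X] < 1, there exists a 5-coloring of K_{5384} with no monochromatic K_10; hence R_5(10) > 5384.

E[X] = 223725484829677284963629504384/227373675443232059478759765625 ≈ 0.984; E[X] < 1, so R_5(10) > 5384.


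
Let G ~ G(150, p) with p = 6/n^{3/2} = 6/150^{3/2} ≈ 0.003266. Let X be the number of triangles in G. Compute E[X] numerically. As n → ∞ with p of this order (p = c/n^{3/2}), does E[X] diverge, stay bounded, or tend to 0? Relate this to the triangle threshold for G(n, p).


Number of potential triangles: C(150, 3) = 551300.
Each occurs with probability p³ ≈ (0.003266)³ ≈ 3.4837187e-08.
By linearity: E[X] = C(150, 3)·p³ ≈ 551300 · 3.4837187e-08 ≈ 0.01921.
Since α = 3/2 > 1, p = c/n^{3/2} = o(1/n) is below the triangle threshold p ~ 1/n. Asymptotically E[X] ~ (c³/6)·n^{3(1−α)} = (6³/6)·n^{-1.5} → 0, so by Markov's inequality G has no triangles w.h.p.

E[X] ≈ 0.01921; in regime p = Θ(1/n^{3/2}) E[X] tends to 0 (below the triangle threshold p ~ 1/n).


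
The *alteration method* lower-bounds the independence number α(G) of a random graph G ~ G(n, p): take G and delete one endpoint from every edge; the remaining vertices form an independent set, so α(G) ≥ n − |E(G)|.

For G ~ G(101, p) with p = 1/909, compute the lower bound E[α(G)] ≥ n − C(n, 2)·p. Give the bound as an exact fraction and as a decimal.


E[|E(G)|] = C(101, 2)·p = 5050 · (1/909) = 50/9.
E[α(G)] ≥ n − E[|E(G)|] = 101 − 50/9 = 859/9.
Numerically: ≈ 95.444.
(This is only a lower bound; the true E[α(G)] may be larger.)

E[α(G)] ≥ 859/9 ≈ 95.444.


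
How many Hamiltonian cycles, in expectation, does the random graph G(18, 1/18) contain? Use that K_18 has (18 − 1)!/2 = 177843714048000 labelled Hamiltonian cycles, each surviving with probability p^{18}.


K_18 has (18 − 1)!/2 = 177843714048000 labelled Hamiltonian cycles.
For each such Hamiltonian cycle H, let X_H = 1 if all 18 edges of H are present in G. Then P[X_H = 1] = p^{18} = (1/18)^{18} = 1/39346408075296537575424.
By linearity of expectation: E[X] = Σ_H E[X_H] = 177843714048000 · p^{18} = 177843714048000 · 1/39346408075296537575424 = 14889875/3294258113514384.
Numerically: E[X] ≈ 4.52e-09.

E[X] = 177843714048000 · (1/18)^{18} = 14889875/3294258113514384 ≈ 4.52e-09.


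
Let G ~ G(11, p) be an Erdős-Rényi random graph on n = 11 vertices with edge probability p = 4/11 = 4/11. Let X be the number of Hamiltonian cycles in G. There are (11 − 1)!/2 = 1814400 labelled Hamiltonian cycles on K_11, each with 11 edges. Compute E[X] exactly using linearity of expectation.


K_11 has (11 − 1)!/2 = 1814400 labelled Hamiltonian cycles.
For each such Hamiltonian cycle H, let X_H = 1 if all 11 edges of H are present in G. Then P[X_H = 1] = p^{11} = (4/11)^{11} = 4194304/285311670611.
By linearity of expectation: E[X] = Σ_H E[X_H] = 1814400 · p^{11} = 1814400 · 4194304/285311670611 = 7610145177600/285311670611.
Numerically: E[X] ≈ 26.67.

E[X] = 1814400 · (4/11)^{11} = 7610145177600/285311670611 ≈ 26.67.


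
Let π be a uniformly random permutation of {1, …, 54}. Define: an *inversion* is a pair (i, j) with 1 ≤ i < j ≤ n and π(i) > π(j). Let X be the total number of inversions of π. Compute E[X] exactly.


Write X = Σ X_I over the C(54, 2) = 1431 pairs i < j, with X_I the indicator of one inversion.
There are 1431 indicators.
For each fixed pair i < j, the values π(i) and π(j) are two distinct elements of {1, …, 54} in uniformly random order; by symmetry P[π(i) > π(j)] = 1/2.
By linearity: E[X] = 1431 · (1/2) = C(54, 2) · (1/2) = 1431/2 = 1431/2 ≈ 715.500000.

E[X] = 1431/2 = 715.500000.


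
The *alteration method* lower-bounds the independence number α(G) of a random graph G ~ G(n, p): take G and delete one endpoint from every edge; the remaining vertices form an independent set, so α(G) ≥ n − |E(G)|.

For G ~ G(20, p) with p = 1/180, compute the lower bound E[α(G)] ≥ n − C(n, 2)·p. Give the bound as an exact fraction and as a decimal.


E[|E(G)|] = C(20, 2)·p = 190 · (1/180) = 19/18.
E[α(G)] ≥ n − E[|E(G)|] = 20 − 19/18 = 341/18.
Numerically: ≈ 18.9444.
(This is only a lower bound; the true E[α(G)] may be larger.)

E[α(G)] ≥ 341/18 ≈ 18.9444.


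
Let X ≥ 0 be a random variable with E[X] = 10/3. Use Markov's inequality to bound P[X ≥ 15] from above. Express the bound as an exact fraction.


μ = E[X] = 10/3, a = 15.
Markov: P[X ≥ 15] ≤ μ/a = (10/3)/15 = 2/9.
Numerically: ≈ 0.2222.
(Since a = 15 > μ = 3.3333, the bound 2/9 is < 1 and informative.)

P[X ≥ 15] ≤ 2/9 ≈ 0.2222.


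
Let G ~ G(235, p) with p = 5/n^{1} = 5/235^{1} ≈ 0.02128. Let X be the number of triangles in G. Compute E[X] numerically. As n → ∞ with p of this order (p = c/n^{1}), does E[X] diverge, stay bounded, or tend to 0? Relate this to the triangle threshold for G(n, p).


Number of potential triangles: C(235, 3) = 2135445.
Each occurs with probability p³ ≈ (0.02128)³ ≈ 9.631777e-06.
By linearity: E[X] = C(235, 3)·p³ ≈ 2135445 · 9.631777e-06 ≈ 20.5681.
Here α = 1, so p = 5/n is exactly at the triangle threshold p ~ 1/n. Asymptotically E[X] → c³/6 = 5³/6 = 125/6 ≈ 20.8333, a bounded constant. In this regime the triangle count is asymptotically Poisson(c³/6).

E[X] ≈ 20.5681; in regime p = Θ(1/n^{1}) E[X] stays bounded (at the triangle threshold p ~ 1/n).


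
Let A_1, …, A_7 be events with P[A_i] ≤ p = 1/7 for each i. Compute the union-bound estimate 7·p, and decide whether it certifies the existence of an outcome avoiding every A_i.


Union bound: P[∪_{i=1}^{7} A_i] ≤ Σ_i P[A_i] ≤ 7·p = 7·(1/7) = 1.
Numerically: 1 ≈ 1.00000.
Is 1 < 1? NO.
Since the bound 1 is ≥ 1, the union bound is uninformative here; it does NOT by itself certify existence.

7·p = 1 ≈ 1.00000; existence NOT certified by the union bound.


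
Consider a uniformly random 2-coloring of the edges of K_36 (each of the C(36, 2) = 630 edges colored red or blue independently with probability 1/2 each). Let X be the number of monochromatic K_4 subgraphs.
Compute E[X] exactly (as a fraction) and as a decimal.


Let X = Σ_S X_S over the C(36, 4) = 58905 subsets S of size 4, where X_S = 1 if the K_4 on S is monochromatic.
For a fixed S, the K_4 on S has C(4, 2) = 6 edges. P[all 6 edges red] = (1/2)^6, and likewise for blue, so P[monochromatic] = 2·(1/2)^6 = 2^{1 − 6} = 1/32.
By linearity: E[X] = C(36, 4) · 2^{1 − 6} = 58905 · 1/32 = 58905/32.
Numerically: E[X] ≈ 1840.781250.

E[X] = C(36,4)·2^(1−C(4,2)) = 58905/32 ≈ 1840.781250.


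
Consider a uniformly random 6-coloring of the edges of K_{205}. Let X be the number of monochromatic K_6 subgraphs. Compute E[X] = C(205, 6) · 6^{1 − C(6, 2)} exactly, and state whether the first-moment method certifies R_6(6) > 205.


E[X] = C(205, 6) · 6^{1 − 15} = 95746959700 · 6^{−14} = 95746959700/78364164096.
As a reduced fraction: E[X] = 23936739925/19591041024 ≈ 1.2218207.
Is E[X] < 1? NO.
Since E[X] ≥ 1, the first-moment bound is inconclusive at n = 205; it does NOT by itself certify R_6(6) > 205.

E[X] = 23936739925/19591041024 ≈ 1.2218207; E[X] ≥ 1; first-moment method inconclusive here.


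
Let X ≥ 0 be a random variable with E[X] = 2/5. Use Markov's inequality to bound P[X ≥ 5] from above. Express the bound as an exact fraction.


μ = E[X] = 2/5, a = 5.
Markov: P[X ≥ 5] ≤ μ/a = (2/5)/5 = 2/25.
Numerically: ≈ 0.08000.
(Since a = 5 > μ = 0.40000, the bound 2/25 is < 1 and informative.)

P[X ≥ 5] ≤ 2/25 ≈ 0.08000.


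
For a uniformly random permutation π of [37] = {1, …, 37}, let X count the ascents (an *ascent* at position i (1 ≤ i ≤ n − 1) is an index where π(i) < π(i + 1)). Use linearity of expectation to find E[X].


Write X = Σ X_I over i = 1, …, 36, with X_I the indicator of one ascent.
There are 36 indicators.
For each fixed i, the pair (π(i), π(i+1)) is a uniformly random ordered pair of distinct values from {1, …, 37}; by symmetry P[π(i) < π(i+1)] = 1/2.
By linearity: E[X] = 36 · (1/2) = (37 − 1) · (1/2) = 18 ≈ 18.0000.

E[X] = 18 = 18.0000.


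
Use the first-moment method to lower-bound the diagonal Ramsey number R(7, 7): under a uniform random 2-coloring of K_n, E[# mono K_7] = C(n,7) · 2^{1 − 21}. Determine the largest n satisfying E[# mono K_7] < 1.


We need C(n, 7) · 2^{1 − 21} < 1, i.e. C(n, 7) < 2^{21 − 1} = 1048576.
Check values of n near the boundary:
  n = 26: C(26, 7) = 657800; 657800 < 1048576? YES
  n = 27: C(27, 7) = 888030; 888030 < 1048576? YES
  n = 28: C(28, 7) = 1184040; 1184040 < 1048576? NO
  n = 29: C(29, 7) = 1560780; 1560780 < 1048576? NO
  n = 30: C(30, 7) = 2035800; 2035800 < 1048576? NO
The largest n with C(n, 7) < 1048576 is n = 27 (where E[X] = 444015/524288 ≈ 0.846891). Hence R(7, 7) > 27, i.e. R(7, 7) ≥ 28.

Largest n = 27; hence R(7, 7) > 27.


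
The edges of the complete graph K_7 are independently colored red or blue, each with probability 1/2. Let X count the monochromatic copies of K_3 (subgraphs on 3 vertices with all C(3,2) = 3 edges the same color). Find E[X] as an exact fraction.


Let X = Σ_S X_S over the C(7, 3) = 35 subsets S of size 3, where X_S = 1 if the K_3 on S is monochromatic.
For a fixed S, the K_3 on S has C(3, 2) = 3 edges. P[all 3 edges red] = (1/2)^3, and likewise for blue, so P[monochromatic] = 2·(1/2)^3 = 2^{1 − 3} = 1/4.
By linearity: E[X] = C(7, 3) · 2^{1 − 3} = 35 · 1/4 = 35/4.
Numerically: E[X] ≈ 8.7500.

E[X] = C(7,3)·2^(1−C(3,2)) = 35/4 ≈ 8.7500.
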